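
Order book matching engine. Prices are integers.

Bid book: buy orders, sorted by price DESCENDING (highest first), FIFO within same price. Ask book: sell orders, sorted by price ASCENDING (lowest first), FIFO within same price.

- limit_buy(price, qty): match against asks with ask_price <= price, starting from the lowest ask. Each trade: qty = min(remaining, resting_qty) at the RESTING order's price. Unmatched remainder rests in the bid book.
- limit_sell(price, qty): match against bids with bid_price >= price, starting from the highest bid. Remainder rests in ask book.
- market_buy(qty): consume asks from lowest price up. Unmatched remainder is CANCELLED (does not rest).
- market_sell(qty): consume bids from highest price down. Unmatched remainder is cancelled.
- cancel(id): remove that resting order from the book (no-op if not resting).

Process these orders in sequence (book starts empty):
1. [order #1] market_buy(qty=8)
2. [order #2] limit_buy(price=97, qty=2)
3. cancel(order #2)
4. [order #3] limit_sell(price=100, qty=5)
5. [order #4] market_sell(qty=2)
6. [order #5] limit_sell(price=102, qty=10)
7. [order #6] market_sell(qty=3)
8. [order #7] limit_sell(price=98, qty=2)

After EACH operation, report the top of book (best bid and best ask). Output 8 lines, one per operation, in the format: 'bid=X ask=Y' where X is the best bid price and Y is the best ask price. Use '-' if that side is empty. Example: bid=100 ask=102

After op 1 [order #1] market_buy(qty=8): fills=none; bids=[-] asks=[-]
After op 2 [order #2] limit_buy(price=97, qty=2): fills=none; bids=[#2:2@97] asks=[-]
After op 3 cancel(order #2): fills=none; bids=[-] asks=[-]
After op 4 [order #3] limit_sell(price=100, qty=5): fills=none; bids=[-] asks=[#3:5@100]
After op 5 [order #4] market_sell(qty=2): fills=none; bids=[-] asks=[#3:5@100]
After op 6 [order #5] limit_sell(price=102, qty=10): fills=none; bids=[-] asks=[#3:5@100 #5:10@102]
After op 7 [order #6] market_sell(qty=3): fills=none; bids=[-] asks=[#3:5@100 #5:10@102]
After op 8 [order #7] limit_sell(price=98, qty=2): fills=none; bids=[-] asks=[#7:2@98 #3:5@100 #5:10@102]

Answer: bid=- ask=-
bid=97 ask=-
bid=- ask=-
bid=- ask=100
bid=- ask=100
bid=- ask=100
bid=- ask=100
bid=- ask=98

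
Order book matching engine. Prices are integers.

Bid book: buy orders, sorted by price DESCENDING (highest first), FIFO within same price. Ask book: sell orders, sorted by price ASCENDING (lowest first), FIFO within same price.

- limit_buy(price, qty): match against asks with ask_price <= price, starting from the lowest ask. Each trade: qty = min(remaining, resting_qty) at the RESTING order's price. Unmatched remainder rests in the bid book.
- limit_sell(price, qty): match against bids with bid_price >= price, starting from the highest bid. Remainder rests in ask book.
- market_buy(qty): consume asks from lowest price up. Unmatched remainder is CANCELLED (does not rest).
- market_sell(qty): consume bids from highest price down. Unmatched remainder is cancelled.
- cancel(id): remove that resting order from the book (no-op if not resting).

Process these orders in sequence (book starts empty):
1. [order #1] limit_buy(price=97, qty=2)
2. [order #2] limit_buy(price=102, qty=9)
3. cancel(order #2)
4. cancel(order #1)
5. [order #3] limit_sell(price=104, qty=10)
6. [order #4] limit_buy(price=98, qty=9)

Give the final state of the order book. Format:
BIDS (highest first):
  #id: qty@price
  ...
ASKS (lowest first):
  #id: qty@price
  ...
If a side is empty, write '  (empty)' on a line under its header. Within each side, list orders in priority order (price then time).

After op 1 [order #1] limit_buy(price=97, qty=2): fills=none; bids=[#1:2@97] asks=[-]
After op 2 [order #2] limit_buy(price=102, qty=9): fills=none; bids=[#2:9@102 #1:2@97] asks=[-]
After op 3 cancel(order #2): fills=none; bids=[#1:2@97] asks=[-]
After op 4 cancel(order #1): fills=none; bids=[-] asks=[-]
After op 5 [order #3] limit_sell(price=104, qty=10): fills=none; bids=[-] asks=[#3:10@104]
After op 6 [order #4] limit_buy(price=98, qty=9): fills=none; bids=[#4:9@98] asks=[#3:10@104]

Answer: BIDS (highest first):
  #4: 9@98
ASKS (lowest first):
  #3: 10@104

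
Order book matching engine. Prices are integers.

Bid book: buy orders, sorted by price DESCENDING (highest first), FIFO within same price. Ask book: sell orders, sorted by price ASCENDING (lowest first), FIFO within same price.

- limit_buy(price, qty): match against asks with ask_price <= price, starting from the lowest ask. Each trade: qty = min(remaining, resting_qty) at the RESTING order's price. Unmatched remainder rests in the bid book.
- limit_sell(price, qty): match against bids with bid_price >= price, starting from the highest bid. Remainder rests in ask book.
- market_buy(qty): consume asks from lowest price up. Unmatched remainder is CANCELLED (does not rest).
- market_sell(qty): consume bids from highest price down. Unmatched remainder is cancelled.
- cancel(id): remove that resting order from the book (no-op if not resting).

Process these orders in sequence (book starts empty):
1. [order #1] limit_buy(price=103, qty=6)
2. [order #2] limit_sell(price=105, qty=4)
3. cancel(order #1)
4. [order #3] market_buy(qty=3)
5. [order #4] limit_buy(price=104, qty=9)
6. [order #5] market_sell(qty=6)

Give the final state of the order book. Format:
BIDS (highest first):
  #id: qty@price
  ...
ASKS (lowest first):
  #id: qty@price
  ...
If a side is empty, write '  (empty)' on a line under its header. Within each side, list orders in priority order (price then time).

After op 1 [order #1] limit_buy(price=103, qty=6): fills=none; bids=[#1:6@103] asks=[-]
After op 2 [order #2] limit_sell(price=105, qty=4): fills=none; bids=[#1:6@103] asks=[#2:4@105]
After op 3 cancel(order #1): fills=none; bids=[-] asks=[#2:4@105]
After op 4 [order #3] market_buy(qty=3): fills=#3x#2:3@105; bids=[-] asks=[#2:1@105]
After op 5 [order #4] limit_buy(price=104, qty=9): fills=none; bids=[#4:9@104] asks=[#2:1@105]
After op 6 [order #5] market_sell(qty=6): fills=#4x#5:6@104; bids=[#4:3@104] asks=[#2:1@105]

Answer: BIDS (highest first):
  #4: 3@104
ASKS (lowest first):
  #2: 1@105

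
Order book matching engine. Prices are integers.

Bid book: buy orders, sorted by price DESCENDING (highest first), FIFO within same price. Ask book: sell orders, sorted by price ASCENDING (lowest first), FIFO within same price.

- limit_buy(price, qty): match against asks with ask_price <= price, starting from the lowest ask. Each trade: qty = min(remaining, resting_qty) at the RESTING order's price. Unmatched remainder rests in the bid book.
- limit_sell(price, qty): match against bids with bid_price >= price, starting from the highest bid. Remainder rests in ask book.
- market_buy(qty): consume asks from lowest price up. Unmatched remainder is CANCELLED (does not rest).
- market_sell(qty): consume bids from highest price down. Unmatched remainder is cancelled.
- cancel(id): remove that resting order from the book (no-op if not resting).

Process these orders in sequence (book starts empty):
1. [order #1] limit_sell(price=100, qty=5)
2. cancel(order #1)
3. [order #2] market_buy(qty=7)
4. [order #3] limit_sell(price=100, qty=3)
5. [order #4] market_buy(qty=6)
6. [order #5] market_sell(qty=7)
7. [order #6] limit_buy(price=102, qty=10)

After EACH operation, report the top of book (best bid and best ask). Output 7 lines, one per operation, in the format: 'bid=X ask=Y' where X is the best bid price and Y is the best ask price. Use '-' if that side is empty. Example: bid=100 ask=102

After op 1 [order #1] limit_sell(price=100, qty=5): fills=none; bids=[-] asks=[#1:5@100]
After op 2 cancel(order #1): fills=none; bids=[-] asks=[-]
After op 3 [order #2] market_buy(qty=7): fills=none; bids=[-] asks=[-]
After op 4 [order #3] limit_sell(price=100, qty=3): fills=none; bids=[-] asks=[#3:3@100]
After op 5 [order #4] market_buy(qty=6): fills=#4x#3:3@100; bids=[-] asks=[-]
After op 6 [order #5] market_sell(qty=7): fills=none; bids=[-] asks=[-]
After op 7 [order #6] limit_buy(price=102, qty=10): fills=none; bids=[#6:10@102] asks=[-]

Answer: bid=- ask=100
bid=- ask=-
bid=- ask=-
bid=- ask=100
bid=- ask=-
bid=- ask=-
bid=102 ask=-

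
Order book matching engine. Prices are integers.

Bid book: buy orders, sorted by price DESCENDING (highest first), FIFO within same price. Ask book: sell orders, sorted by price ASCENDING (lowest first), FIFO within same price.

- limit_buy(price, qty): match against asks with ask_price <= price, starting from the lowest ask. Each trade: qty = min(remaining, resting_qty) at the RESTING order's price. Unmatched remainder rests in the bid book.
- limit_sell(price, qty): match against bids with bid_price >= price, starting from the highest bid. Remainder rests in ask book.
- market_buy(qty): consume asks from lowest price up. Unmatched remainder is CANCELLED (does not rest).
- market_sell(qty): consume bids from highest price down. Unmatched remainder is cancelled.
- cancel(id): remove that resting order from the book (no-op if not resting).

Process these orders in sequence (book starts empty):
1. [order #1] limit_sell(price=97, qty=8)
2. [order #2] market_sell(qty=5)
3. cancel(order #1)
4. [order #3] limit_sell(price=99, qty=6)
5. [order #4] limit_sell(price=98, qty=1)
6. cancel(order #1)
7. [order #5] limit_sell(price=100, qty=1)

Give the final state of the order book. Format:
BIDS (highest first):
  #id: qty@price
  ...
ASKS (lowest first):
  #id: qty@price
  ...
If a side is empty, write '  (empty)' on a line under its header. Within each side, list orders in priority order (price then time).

After op 1 [order #1] limit_sell(price=97, qty=8): fills=none; bids=[-] asks=[#1:8@97]
After op 2 [order #2] market_sell(qty=5): fills=none; bids=[-] asks=[#1:8@97]
After op 3 cancel(order #1): fills=none; bids=[-] asks=[-]
After op 4 [order #3] limit_sell(price=99, qty=6): fills=none; bids=[-] asks=[#3:6@99]
After op 5 [order #4] limit_sell(price=98, qty=1): fills=none; bids=[-] asks=[#4:1@98 #3:6@99]
After op 6 cancel(order #1): fills=none; bids=[-] asks=[#4:1@98 #3:6@99]
After op 7 [order #5] limit_sell(price=100, qty=1): fills=none; bids=[-] asks=[#4:1@98 #3:6@99 #5:1@100]

Answer: BIDS (highest first):
  (empty)
ASKS (lowest first):
  #4: 1@98
  #3: 6@99
  #5: 1@100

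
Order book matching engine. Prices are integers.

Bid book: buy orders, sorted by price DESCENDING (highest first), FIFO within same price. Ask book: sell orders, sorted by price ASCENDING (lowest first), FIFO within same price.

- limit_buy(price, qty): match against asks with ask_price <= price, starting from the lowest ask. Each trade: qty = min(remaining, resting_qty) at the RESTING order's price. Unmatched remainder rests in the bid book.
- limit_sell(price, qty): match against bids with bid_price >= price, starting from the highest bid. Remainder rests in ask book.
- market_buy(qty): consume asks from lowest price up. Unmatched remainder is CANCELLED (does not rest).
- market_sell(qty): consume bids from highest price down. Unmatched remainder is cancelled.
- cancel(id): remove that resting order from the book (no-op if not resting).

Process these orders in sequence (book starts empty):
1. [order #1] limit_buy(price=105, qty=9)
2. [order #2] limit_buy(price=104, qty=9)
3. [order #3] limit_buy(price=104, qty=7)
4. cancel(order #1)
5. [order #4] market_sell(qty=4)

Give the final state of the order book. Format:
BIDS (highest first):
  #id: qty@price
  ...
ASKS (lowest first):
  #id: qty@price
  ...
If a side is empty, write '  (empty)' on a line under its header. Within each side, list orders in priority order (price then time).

After op 1 [order #1] limit_buy(price=105, qty=9): fills=none; bids=[#1:9@105] asks=[-]
After op 2 [order #2] limit_buy(price=104, qty=9): fills=none; bids=[#1:9@105 #2:9@104] asks=[-]
After op 3 [order #3] limit_buy(price=104, qty=7): fills=none; bids=[#1:9@105 #2:9@104 #3:7@104] asks=[-]
After op 4 cancel(order #1): fills=none; bids=[#2:9@104 #3:7@104] asks=[-]
After op 5 [order #4] market_sell(qty=4): fills=#2x#4:4@104; bids=[#2:5@104 #3:7@104] asks=[-]

Answer: BIDS (highest first):
  #2: 5@104
  #3: 7@104
ASKS (lowest first):
  (empty)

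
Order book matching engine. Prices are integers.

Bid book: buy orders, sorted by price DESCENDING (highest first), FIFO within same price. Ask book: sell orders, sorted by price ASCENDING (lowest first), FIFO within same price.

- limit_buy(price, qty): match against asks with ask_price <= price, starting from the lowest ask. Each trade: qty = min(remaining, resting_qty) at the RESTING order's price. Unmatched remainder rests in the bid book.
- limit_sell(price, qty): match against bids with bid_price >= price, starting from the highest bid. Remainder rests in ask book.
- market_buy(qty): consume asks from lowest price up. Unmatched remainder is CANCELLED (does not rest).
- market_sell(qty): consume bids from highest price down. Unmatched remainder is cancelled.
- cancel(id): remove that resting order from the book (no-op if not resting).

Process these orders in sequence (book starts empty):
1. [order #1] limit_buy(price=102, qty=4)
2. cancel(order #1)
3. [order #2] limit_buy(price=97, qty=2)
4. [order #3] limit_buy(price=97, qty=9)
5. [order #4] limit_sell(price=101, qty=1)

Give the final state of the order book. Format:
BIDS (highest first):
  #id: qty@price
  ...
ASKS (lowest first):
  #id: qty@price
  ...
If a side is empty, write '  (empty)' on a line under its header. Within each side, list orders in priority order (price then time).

Answer: BIDS (highest first):
  #2: 2@97
  #3: 9@97
ASKS (lowest first):
  #4: 1@101

Derivation:
After op 1 [order #1] limit_buy(price=102, qty=4): fills=none; bids=[#1:4@102] asks=[-]
After op 2 cancel(order #1): fills=none; bids=[-] asks=[-]
After op 3 [order #2] limit_buy(price=97, qty=2): fills=none; bids=[#2:2@97] asks=[-]
After op 4 [order #3] limit_buy(price=97, qty=9): fills=none; bids=[#2:2@97 #3:9@97] asks=[-]
After op 5 [order #4] limit_sell(price=101, qty=1): fills=none; bids=[#2:2@97 #3:9@97] asks=[#4:1@101]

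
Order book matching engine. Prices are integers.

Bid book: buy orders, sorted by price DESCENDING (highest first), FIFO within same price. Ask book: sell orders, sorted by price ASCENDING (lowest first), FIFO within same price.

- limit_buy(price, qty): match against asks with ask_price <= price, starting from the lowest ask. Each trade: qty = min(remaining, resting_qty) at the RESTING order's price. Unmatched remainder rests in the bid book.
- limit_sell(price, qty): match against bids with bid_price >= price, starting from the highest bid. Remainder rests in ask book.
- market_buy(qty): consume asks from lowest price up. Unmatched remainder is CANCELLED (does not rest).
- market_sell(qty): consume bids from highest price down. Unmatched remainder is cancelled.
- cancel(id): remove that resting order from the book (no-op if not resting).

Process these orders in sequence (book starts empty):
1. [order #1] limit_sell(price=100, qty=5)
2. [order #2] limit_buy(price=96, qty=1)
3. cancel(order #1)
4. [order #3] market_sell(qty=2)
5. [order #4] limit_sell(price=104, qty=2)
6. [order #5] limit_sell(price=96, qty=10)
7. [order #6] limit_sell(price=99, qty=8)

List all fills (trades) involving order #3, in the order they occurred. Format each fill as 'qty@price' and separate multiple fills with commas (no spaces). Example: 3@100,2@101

Answer: 1@96

Derivation:
After op 1 [order #1] limit_sell(price=100, qty=5): fills=none; bids=[-] asks=[#1:5@100]
After op 2 [order #2] limit_buy(price=96, qty=1): fills=none; bids=[#2:1@96] asks=[#1:5@100]
After op 3 cancel(order #1): fills=none; bids=[#2:1@96] asks=[-]
After op 4 [order #3] market_sell(qty=2): fills=#2x#3:1@96; bids=[-] asks=[-]
After op 5 [order #4] limit_sell(price=104, qty=2): fills=none; bids=[-] asks=[#4:2@104]
After op 6 [order #5] limit_sell(price=96, qty=10): fills=none; bids=[-] asks=[#5:10@96 #4:2@104]
After op 7 [order #6] limit_sell(price=99, qty=8): fills=none; bids=[-] asks=[#5:10@96 #6:8@99 #4:2@104]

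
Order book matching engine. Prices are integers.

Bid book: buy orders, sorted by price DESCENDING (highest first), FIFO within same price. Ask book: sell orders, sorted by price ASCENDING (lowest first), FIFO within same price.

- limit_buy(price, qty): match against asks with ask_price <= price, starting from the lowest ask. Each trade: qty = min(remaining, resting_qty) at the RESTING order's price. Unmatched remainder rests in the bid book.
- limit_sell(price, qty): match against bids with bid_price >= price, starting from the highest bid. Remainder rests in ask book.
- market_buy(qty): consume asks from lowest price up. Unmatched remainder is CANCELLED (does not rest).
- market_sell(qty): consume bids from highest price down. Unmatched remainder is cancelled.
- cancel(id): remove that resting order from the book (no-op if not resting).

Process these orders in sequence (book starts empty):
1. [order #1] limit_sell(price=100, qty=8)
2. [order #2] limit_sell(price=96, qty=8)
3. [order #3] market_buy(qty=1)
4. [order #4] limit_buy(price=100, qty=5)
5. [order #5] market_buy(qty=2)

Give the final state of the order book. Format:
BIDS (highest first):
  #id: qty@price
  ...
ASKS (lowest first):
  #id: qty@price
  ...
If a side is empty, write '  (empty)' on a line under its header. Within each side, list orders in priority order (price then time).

Answer: BIDS (highest first):
  (empty)
ASKS (lowest first):
  #1: 8@100

Derivation:
After op 1 [order #1] limit_sell(price=100, qty=8): fills=none; bids=[-] asks=[#1:8@100]
After op 2 [order #2] limit_sell(price=96, qty=8): fills=none; bids=[-] asks=[#2:8@96 #1:8@100]
After op 3 [order #3] market_buy(qty=1): fills=#3x#2:1@96; bids=[-] asks=[#2:7@96 #1:8@100]
After op 4 [order #4] limit_buy(price=100, qty=5): fills=#4x#2:5@96; bids=[-] asks=[#2:2@96 #1:8@100]
After op 5 [order #5] market_buy(qty=2): fills=#5x#2:2@96; bids=[-] asks=[#1:8@100]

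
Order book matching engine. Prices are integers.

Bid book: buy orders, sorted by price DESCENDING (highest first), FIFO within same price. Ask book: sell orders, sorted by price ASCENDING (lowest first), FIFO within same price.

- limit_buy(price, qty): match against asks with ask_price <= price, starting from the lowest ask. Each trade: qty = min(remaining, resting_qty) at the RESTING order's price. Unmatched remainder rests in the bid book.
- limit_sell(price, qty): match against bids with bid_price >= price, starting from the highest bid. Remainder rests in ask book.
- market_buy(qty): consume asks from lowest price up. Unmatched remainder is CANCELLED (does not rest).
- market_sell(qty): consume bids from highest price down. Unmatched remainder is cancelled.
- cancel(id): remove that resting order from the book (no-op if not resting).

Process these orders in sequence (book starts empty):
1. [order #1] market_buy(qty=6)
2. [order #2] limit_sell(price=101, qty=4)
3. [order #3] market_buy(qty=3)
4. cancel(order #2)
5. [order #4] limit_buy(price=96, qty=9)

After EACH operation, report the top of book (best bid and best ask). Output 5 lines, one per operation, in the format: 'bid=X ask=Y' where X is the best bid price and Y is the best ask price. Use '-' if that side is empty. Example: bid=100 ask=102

Answer: bid=- ask=-
bid=- ask=101
bid=- ask=101
bid=- ask=-
bid=96 ask=-

Derivation:
After op 1 [order #1] market_buy(qty=6): fills=none; bids=[-] asks=[-]
After op 2 [order #2] limit_sell(price=101, qty=4): fills=none; bids=[-] asks=[#2:4@101]
After op 3 [order #3] market_buy(qty=3): fills=#3x#2:3@101; bids=[-] asks=[#2:1@101]
After op 4 cancel(order #2): fills=none; bids=[-] asks=[-]
After op 5 [order #4] limit_buy(price=96, qty=9): fills=none; bids=[#4:9@96] asks=[-]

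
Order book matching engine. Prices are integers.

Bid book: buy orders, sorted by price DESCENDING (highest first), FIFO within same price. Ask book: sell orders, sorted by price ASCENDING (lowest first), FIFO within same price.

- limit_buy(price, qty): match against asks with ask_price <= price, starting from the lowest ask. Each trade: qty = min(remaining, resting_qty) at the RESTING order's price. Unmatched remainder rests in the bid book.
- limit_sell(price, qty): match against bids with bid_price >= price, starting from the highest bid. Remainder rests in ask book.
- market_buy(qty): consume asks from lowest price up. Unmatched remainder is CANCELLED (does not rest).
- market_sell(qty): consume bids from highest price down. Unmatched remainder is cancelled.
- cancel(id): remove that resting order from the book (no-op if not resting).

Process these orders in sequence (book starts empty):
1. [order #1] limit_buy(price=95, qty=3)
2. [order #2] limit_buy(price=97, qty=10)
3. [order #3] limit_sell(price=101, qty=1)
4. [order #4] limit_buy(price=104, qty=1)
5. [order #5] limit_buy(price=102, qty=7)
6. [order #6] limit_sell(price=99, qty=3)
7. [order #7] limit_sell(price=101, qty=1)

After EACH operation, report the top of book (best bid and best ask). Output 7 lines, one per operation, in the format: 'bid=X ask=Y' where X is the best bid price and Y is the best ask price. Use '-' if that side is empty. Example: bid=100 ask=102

Answer: bid=95 ask=-
bid=97 ask=-
bid=97 ask=101
bid=97 ask=-
bid=102 ask=-
bid=102 ask=-
bid=102 ask=-

Derivation:
After op 1 [order #1] limit_buy(price=95, qty=3): fills=none; bids=[#1:3@95] asks=[-]
After op 2 [order #2] limit_buy(price=97, qty=10): fills=none; bids=[#2:10@97 #1:3@95] asks=[-]
After op 3 [order #3] limit_sell(price=101, qty=1): fills=none; bids=[#2:10@97 #1:3@95] asks=[#3:1@101]
After op 4 [order #4] limit_buy(price=104, qty=1): fills=#4x#3:1@101; bids=[#2:10@97 #1:3@95] asks=[-]
After op 5 [order #5] limit_buy(price=102, qty=7): fills=none; bids=[#5:7@102 #2:10@97 #1:3@95] asks=[-]
After op 6 [order #6] limit_sell(price=99, qty=3): fills=#5x#6:3@102; bids=[#5:4@102 #2:10@97 #1:3@95] asks=[-]
After op 7 [order #7] limit_sell(price=101, qty=1): fills=#5x#7:1@102; bids=[#5:3@102 #2:10@97 #1:3@95] asks=[-]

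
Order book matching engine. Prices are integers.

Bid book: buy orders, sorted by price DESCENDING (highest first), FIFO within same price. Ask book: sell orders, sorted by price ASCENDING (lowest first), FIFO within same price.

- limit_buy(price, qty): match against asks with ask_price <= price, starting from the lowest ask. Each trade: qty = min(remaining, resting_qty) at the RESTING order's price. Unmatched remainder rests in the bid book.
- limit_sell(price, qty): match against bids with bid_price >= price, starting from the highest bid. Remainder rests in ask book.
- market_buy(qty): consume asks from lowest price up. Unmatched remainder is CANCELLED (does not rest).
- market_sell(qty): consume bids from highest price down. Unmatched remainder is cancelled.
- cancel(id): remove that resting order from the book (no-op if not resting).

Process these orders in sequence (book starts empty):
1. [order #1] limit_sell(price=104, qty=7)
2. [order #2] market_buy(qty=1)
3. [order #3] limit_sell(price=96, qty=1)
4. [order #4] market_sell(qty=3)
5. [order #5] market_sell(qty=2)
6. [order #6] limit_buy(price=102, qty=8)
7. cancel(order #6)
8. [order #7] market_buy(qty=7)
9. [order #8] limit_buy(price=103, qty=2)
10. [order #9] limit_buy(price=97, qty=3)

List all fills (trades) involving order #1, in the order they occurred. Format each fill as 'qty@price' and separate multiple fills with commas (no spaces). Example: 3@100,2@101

After op 1 [order #1] limit_sell(price=104, qty=7): fills=none; bids=[-] asks=[#1:7@104]
After op 2 [order #2] market_buy(qty=1): fills=#2x#1:1@104; bids=[-] asks=[#1:6@104]
After op 3 [order #3] limit_sell(price=96, qty=1): fills=none; bids=[-] asks=[#3:1@96 #1:6@104]
After op 4 [order #4] market_sell(qty=3): fills=none; bids=[-] asks=[#3:1@96 #1:6@104]
After op 5 [order #5] market_sell(qty=2): fills=none; bids=[-] asks=[#3:1@96 #1:6@104]
After op 6 [order #6] limit_buy(price=102, qty=8): fills=#6x#3:1@96; bids=[#6:7@102] asks=[#1:6@104]
After op 7 cancel(order #6): fills=none; bids=[-] asks=[#1:6@104]
After op 8 [order #7] market_buy(qty=7): fills=#7x#1:6@104; bids=[-] asks=[-]
After op 9 [order #8] limit_buy(price=103, qty=2): fills=none; bids=[#8:2@103] asks=[-]
After op 10 [order #9] limit_buy(price=97, qty=3): fills=none; bids=[#8:2@103 #9:3@97] asks=[-]

Answer: 1@104,6@104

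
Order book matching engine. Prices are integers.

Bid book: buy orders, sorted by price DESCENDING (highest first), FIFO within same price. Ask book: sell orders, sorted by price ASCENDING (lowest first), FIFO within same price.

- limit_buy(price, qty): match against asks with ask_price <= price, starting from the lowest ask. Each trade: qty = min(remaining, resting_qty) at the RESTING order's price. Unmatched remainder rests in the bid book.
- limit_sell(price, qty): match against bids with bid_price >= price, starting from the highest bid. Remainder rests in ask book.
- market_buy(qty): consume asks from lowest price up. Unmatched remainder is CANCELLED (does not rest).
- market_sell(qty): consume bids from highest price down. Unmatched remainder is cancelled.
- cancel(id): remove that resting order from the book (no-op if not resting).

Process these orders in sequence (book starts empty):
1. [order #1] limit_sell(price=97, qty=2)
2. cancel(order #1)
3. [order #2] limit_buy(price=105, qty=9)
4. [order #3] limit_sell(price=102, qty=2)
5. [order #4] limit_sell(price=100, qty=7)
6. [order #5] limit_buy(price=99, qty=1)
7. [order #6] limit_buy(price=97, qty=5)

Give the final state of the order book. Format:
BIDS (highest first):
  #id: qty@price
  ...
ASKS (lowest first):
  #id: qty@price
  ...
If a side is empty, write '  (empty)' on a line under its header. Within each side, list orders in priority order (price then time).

Answer: BIDS (highest first):
  #5: 1@99
  #6: 5@97
ASKS (lowest first):
  (empty)

Derivation:
After op 1 [order #1] limit_sell(price=97, qty=2): fills=none; bids=[-] asks=[#1:2@97]
After op 2 cancel(order #1): fills=none; bids=[-] asks=[-]
After op 3 [order #2] limit_buy(price=105, qty=9): fills=none; bids=[#2:9@105] asks=[-]
After op 4 [order #3] limit_sell(price=102, qty=2): fills=#2x#3:2@105; bids=[#2:7@105] asks=[-]
After op 5 [order #4] limit_sell(price=100, qty=7): fills=#2x#4:7@105; bids=[-] asks=[-]
After op 6 [order #5] limit_buy(price=99, qty=1): fills=none; bids=[#5:1@99] asks=[-]
After op 7 [order #6] limit_buy(price=97, qty=5): fills=none; bids=[#5:1@99 #6:5@97] asks=[-]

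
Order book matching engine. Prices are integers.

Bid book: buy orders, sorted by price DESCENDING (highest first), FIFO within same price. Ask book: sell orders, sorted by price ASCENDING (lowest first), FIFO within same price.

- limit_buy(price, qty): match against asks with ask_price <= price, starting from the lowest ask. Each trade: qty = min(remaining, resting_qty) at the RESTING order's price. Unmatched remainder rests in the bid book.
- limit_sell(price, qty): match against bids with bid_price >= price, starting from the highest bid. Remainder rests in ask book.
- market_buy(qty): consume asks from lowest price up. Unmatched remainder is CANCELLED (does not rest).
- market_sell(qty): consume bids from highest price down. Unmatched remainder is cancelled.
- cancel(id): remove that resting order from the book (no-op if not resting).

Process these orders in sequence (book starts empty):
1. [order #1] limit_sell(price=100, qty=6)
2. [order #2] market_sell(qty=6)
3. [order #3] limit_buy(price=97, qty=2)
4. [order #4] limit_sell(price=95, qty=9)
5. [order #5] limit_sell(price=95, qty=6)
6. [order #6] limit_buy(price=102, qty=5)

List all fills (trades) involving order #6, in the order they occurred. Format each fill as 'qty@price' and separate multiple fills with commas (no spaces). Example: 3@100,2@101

Answer: 5@95

Derivation:
After op 1 [order #1] limit_sell(price=100, qty=6): fills=none; bids=[-] asks=[#1:6@100]
After op 2 [order #2] market_sell(qty=6): fills=none; bids=[-] asks=[#1:6@100]
After op 3 [order #3] limit_buy(price=97, qty=2): fills=none; bids=[#3:2@97] asks=[#1:6@100]
After op 4 [order #4] limit_sell(price=95, qty=9): fills=#3x#4:2@97; bids=[-] asks=[#4:7@95 #1:6@100]
After op 5 [order #5] limit_sell(price=95, qty=6): fills=none; bids=[-] asks=[#4:7@95 #5:6@95 #1:6@100]
After op 6 [order #6] limit_buy(price=102, qty=5): fills=#6x#4:5@95; bids=[-] asks=[#4:2@95 #5:6@95 #1:6@100]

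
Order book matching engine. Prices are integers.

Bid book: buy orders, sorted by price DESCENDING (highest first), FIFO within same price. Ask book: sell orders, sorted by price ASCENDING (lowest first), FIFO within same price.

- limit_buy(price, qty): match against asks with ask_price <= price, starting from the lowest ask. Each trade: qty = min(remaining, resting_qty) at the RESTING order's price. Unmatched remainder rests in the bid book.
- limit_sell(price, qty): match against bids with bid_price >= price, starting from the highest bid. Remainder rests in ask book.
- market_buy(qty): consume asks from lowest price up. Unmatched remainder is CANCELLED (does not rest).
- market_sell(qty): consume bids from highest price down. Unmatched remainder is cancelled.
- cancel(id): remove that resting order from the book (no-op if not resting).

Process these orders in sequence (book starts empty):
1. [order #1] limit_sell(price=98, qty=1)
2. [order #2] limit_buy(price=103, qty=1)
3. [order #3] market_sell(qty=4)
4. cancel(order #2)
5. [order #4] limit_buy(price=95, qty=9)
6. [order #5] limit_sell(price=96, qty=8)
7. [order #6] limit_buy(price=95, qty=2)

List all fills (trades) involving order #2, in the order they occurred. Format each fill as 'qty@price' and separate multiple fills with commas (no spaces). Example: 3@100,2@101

Answer: 1@98

Derivation:
After op 1 [order #1] limit_sell(price=98, qty=1): fills=none; bids=[-] asks=[#1:1@98]
After op 2 [order #2] limit_buy(price=103, qty=1): fills=#2x#1:1@98; bids=[-] asks=[-]
After op 3 [order #3] market_sell(qty=4): fills=none; bids=[-] asks=[-]
After op 4 cancel(order #2): fills=none; bids=[-] asks=[-]
After op 5 [order #4] limit_buy(price=95, qty=9): fills=none; bids=[#4:9@95] asks=[-]
After op 6 [order #5] limit_sell(price=96, qty=8): fills=none; bids=[#4:9@95] asks=[#5:8@96]
After op 7 [order #6] limit_buy(price=95, qty=2): fills=none; bids=[#4:9@95 #6:2@95] asks=[#5:8@96]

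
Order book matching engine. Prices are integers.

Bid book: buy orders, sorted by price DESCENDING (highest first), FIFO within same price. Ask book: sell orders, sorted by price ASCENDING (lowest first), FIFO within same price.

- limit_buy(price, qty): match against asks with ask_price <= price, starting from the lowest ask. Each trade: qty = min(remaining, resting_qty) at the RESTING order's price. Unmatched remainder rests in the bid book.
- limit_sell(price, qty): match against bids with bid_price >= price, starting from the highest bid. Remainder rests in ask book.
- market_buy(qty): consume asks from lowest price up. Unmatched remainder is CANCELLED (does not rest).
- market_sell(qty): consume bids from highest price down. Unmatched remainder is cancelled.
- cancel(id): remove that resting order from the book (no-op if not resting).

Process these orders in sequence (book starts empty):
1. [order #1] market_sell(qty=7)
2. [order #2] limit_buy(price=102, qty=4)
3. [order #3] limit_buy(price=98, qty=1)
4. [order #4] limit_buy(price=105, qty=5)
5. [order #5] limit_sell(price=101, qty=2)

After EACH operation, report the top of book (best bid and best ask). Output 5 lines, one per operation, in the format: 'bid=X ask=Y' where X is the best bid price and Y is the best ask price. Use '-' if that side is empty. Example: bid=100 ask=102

After op 1 [order #1] market_sell(qty=7): fills=none; bids=[-] asks=[-]
After op 2 [order #2] limit_buy(price=102, qty=4): fills=none; bids=[#2:4@102] asks=[-]
After op 3 [order #3] limit_buy(price=98, qty=1): fills=none; bids=[#2:4@102 #3:1@98] asks=[-]
After op 4 [order #4] limit_buy(price=105, qty=5): fills=none; bids=[#4:5@105 #2:4@102 #3:1@98] asks=[-]
After op 5 [order #5] limit_sell(price=101, qty=2): fills=#4x#5:2@105; bids=[#4:3@105 #2:4@102 #3:1@98] asks=[-]

Answer: bid=- ask=-
bid=102 ask=-
bid=102 ask=-
bid=105 ask=-
bid=105 ask=-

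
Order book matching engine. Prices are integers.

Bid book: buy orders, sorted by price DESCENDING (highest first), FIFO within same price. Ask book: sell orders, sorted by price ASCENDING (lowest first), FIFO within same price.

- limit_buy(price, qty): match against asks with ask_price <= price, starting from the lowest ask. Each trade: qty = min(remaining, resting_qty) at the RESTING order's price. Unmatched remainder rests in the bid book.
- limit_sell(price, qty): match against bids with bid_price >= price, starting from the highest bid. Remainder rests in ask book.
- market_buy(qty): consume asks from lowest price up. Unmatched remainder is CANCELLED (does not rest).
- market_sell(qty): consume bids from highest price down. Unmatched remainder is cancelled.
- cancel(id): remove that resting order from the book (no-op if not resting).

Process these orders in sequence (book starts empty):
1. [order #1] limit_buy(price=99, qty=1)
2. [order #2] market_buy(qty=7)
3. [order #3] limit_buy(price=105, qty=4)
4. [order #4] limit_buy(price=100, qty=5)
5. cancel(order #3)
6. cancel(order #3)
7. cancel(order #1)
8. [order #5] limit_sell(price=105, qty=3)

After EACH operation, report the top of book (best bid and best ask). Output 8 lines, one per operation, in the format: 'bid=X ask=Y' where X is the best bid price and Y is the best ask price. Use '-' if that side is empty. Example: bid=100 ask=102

After op 1 [order #1] limit_buy(price=99, qty=1): fills=none; bids=[#1:1@99] asks=[-]
After op 2 [order #2] market_buy(qty=7): fills=none; bids=[#1:1@99] asks=[-]
After op 3 [order #3] limit_buy(price=105, qty=4): fills=none; bids=[#3:4@105 #1:1@99] asks=[-]
After op 4 [order #4] limit_buy(price=100, qty=5): fills=none; bids=[#3:4@105 #4:5@100 #1:1@99] asks=[-]
After op 5 cancel(order #3): fills=none; bids=[#4:5@100 #1:1@99] asks=[-]
After op 6 cancel(order #3): fills=none; bids=[#4:5@100 #1:1@99] asks=[-]
After op 7 cancel(order #1): fills=none; bids=[#4:5@100] asks=[-]
After op 8 [order #5] limit_sell(price=105, qty=3): fills=none; bids=[#4:5@100] asks=[#5:3@105]

Answer: bid=99 ask=-
bid=99 ask=-
bid=105 ask=-
bid=105 ask=-
bid=100 ask=-
bid=100 ask=-
bid=100 ask=-
bid=100 ask=105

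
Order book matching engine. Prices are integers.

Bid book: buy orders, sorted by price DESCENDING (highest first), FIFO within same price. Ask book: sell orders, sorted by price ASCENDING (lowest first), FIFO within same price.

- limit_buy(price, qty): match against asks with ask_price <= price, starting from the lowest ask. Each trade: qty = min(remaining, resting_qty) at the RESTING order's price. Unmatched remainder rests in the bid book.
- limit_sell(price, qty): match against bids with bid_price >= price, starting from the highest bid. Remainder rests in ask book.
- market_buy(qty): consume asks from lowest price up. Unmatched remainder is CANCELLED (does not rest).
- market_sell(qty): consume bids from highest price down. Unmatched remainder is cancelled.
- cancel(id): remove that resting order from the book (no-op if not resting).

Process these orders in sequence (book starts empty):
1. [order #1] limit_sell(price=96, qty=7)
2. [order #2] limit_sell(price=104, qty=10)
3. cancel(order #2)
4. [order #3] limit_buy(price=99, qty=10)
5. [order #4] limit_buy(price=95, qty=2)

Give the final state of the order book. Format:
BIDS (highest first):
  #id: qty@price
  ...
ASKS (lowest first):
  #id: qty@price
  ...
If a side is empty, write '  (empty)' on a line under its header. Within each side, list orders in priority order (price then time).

Answer: BIDS (highest first):
  #3: 3@99
  #4: 2@95
ASKS (lowest first):
  (empty)

Derivation:
After op 1 [order #1] limit_sell(price=96, qty=7): fills=none; bids=[-] asks=[#1:7@96]
After op 2 [order #2] limit_sell(price=104, qty=10): fills=none; bids=[-] asks=[#1:7@96 #2:10@104]
After op 3 cancel(order #2): fills=none; bids=[-] asks=[#1:7@96]
After op 4 [order #3] limit_buy(price=99, qty=10): fills=#3x#1:7@96; bids=[#3:3@99] asks=[-]
After op 5 [order #4] limit_buy(price=95, qty=2): fills=none; bids=[#3:3@99 #4:2@95] asks=[-]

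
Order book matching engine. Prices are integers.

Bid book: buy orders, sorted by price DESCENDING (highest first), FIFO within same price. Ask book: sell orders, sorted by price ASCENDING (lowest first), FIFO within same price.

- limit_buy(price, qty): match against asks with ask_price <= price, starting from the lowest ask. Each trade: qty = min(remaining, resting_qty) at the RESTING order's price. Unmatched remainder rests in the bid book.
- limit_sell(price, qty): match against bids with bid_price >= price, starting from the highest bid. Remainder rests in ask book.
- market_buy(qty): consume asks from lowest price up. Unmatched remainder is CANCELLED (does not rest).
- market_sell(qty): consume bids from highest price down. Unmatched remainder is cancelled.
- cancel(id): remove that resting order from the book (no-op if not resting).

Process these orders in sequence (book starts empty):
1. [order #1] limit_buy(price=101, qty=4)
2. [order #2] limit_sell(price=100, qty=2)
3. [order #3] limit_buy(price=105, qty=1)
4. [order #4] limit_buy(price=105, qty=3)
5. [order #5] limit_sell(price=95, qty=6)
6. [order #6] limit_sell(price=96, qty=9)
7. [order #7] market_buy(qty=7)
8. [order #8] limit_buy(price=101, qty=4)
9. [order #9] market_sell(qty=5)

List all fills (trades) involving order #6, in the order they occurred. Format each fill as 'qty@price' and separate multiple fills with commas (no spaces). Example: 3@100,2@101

Answer: 7@96,2@96

Derivation:
After op 1 [order #1] limit_buy(price=101, qty=4): fills=none; bids=[#1:4@101] asks=[-]
After op 2 [order #2] limit_sell(price=100, qty=2): fills=#1x#2:2@101; bids=[#1:2@101] asks=[-]
After op 3 [order #3] limit_buy(price=105, qty=1): fills=none; bids=[#3:1@105 #1:2@101] asks=[-]
After op 4 [order #4] limit_buy(price=105, qty=3): fills=none; bids=[#3:1@105 #4:3@105 #1:2@101] asks=[-]
After op 5 [order #5] limit_sell(price=95, qty=6): fills=#3x#5:1@105 #4x#5:3@105 #1x#5:2@101; bids=[-] asks=[-]
After op 6 [order #6] limit_sell(price=96, qty=9): fills=none; bids=[-] asks=[#6:9@96]
After op 7 [order #7] market_buy(qty=7): fills=#7x#6:7@96; bids=[-] asks=[#6:2@96]
After op 8 [order #8] limit_buy(price=101, qty=4): fills=#8x#6:2@96; bids=[#8:2@101] asks=[-]
After op 9 [order #9] market_sell(qty=5): fills=#8x#9:2@101; bids=[-] asks=[-]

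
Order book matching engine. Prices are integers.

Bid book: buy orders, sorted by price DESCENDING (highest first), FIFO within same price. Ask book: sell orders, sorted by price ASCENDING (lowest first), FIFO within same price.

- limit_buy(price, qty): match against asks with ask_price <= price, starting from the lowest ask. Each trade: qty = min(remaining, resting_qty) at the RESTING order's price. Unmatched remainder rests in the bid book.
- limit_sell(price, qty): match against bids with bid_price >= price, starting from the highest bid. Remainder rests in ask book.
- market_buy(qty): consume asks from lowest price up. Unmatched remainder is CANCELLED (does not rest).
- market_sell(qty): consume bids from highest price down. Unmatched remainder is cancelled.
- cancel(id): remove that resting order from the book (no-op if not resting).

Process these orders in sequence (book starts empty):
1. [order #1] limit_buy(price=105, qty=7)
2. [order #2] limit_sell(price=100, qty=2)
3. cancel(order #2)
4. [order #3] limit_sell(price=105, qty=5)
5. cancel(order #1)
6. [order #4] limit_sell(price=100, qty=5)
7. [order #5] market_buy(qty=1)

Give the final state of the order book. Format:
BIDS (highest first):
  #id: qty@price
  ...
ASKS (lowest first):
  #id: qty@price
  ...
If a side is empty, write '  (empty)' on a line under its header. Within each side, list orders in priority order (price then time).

Answer: BIDS (highest first):
  (empty)
ASKS (lowest first):
  #4: 4@100

Derivation:
After op 1 [order #1] limit_buy(price=105, qty=7): fills=none; bids=[#1:7@105] asks=[-]
After op 2 [order #2] limit_sell(price=100, qty=2): fills=#1x#2:2@105; bids=[#1:5@105] asks=[-]
After op 3 cancel(order #2): fills=none; bids=[#1:5@105] asks=[-]
After op 4 [order #3] limit_sell(price=105, qty=5): fills=#1x#3:5@105; bids=[-] asks=[-]
After op 5 cancel(order #1): fills=none; bids=[-] asks=[-]
After op 6 [order #4] limit_sell(price=100, qty=5): fills=none; bids=[-] asks=[#4:5@100]
After op 7 [order #5] market_buy(qty=1): fills=#5x#4:1@100; bids=[-] asks=[#4:4@100]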